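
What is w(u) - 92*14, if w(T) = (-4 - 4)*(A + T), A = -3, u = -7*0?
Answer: -1264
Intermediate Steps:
u = 0
w(T) = 24 - 8*T (w(T) = (-4 - 4)*(-3 + T) = -8*(-3 + T) = 24 - 8*T)
w(u) - 92*14 = (24 - 8*0) - 92*14 = (24 + 0) - 1288 = 24 - 1288 = -1264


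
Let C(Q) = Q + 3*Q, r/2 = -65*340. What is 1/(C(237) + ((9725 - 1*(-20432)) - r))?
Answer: 1/75305 ≈ 1.3279e-5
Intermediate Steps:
r = -44200 (r = 2*(-65*340) = 2*(-22100) = -44200)
C(Q) = 4*Q
1/(C(237) + ((9725 - 1*(-20432)) - r)) = 1/(4*237 + ((9725 - 1*(-20432)) - 1*(-44200))) = 1/(948 + ((9725 + 20432) + 44200)) = 1/(948 + (30157 + 44200)) = 1/(948 + 74357) = 1/75305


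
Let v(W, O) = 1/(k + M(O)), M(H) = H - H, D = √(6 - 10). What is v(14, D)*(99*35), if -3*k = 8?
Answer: -10395/8 ≈ -1299.4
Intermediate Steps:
D = 2*I (D = √(-4) = 2*I ≈ 2.0*I)
k = -8/3 (k = -⅓*8 = -8/3 ≈ -2.6667)
M(H) = 0
v(W, O) = -3/8 (v(W, O) = 1/(-8/3 + 0) = 1/(-8/3) = -3/8)
v(14, D)*(99*35) = -297*35/8 = -3/8*3465 = -10395/8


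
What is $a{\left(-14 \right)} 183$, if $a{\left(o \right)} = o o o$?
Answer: $-502152$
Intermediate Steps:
$a{\left(o \right)} = o^{3}$ ($a{\left(o \right)} = o^{2} o = o^{3}$)
$a{\left(-14 \right)} 183 = \left(-14\right)^{3} \cdot 183 = \left(-2744\right) 183 = -502152$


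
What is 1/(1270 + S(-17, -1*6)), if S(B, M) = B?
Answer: 1/1253 ≈ 0.00079808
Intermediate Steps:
1/(1270 + S(-17, -1*6)) = 1/(1270 - 17) = 1/1253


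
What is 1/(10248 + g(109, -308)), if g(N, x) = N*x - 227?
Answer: -1/23551 ≈ -4.2461e-5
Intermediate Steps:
g(N, x) = -227 + N*x
1/(10248 + g(109, -308)) = 1/(10248 + (-227 + 109*(-308))) = 1/(10248 + (-227 - 33572)) = 1/(10248 - 33799) = 1/(-23551) = -1/23551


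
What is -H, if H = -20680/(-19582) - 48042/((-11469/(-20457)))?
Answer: 3207476384998/37430993 ≈ 85690.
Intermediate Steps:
H = -3207476384998/37430993 (H = -20680*(-1/19582) - 48042/((-11469*(-1/20457))) = 10340/9791 - 48042/3823/6819 = 10340/9791 - 48042*6819/3823 = 10340/9791 - 327598398/3823 = -3207476384998/37430993 ≈ -85690.)
-H = -1*(-3207476384998/37430993) = 3207476384998/37430993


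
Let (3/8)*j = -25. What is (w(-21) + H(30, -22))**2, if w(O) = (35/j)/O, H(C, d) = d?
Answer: 772641/1600 ≈ 482.90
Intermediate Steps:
j = -200/3 (j = (8/3)*(-25) = -200/3 ≈ -66.667)
w(O) = -21/(40*O) (w(O) = (35/(-200/3))/O = (35*(-3/200))/O = -21/(40*O))
(w(-21) + H(30, -22))**2 = (-21/40/(-21) - 22)**2 = (-21/40*(-1/21) - 22)**2 = (1/40 - 22)**2 = (-879/40)**2 = 772641/1600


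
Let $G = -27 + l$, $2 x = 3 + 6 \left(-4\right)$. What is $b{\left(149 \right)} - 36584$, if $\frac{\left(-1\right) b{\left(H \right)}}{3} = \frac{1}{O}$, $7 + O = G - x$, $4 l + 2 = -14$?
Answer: $- \frac{2012114}{55} \approx -36584.0$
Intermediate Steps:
$l = -4$ ($l = - \frac{1}{2} + \frac{1}{4} \left(-14\right) = - \frac{1}{2} - \frac{7}{2} = -4$)
$x = - \frac{21}{2}$ ($x = \frac{3 + 6 \left(-4\right)}{2} = \frac{3 - 24}{2} = \frac{1}{2} \left(-21\right) = - \frac{21}{2} \approx -10.5$)
$G = -31$ ($G = -27 - 4 = -31$)
$O = - \frac{55}{2}$ ($O = -7 - \frac{41}{2} = - \frac{55}{2} \approx -27.5$)
$b{\left(H \right)} = \frac{6}{55}$ ($b{\left(H \right)} = - \frac{3}{- \frac{55}{2}} = \left(-3\right) \left(- \frac{2}{55}\right) = \frac{6}{55}$)
$b{\left(149 \right)} - 36584 = \frac{6}{55} - 36584 = - \frac{2012114}{55}$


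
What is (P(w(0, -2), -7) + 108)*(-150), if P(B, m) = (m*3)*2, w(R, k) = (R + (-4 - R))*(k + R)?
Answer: -9900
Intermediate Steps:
w(R, k) = -4*R - 4*k (w(R, k) = -4*(R + k) = -4*R - 4*k)
P(B, m) = 6*m (P(B, m) = (3*m)*2 = 6*m)
(P(w(0, -2), -7) + 108)*(-150) = (6*(-7) + 108)*(-150) = (-42 + 108)*(-150) = 66*(-150) = -9900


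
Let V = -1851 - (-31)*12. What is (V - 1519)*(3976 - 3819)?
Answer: -470686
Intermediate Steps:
V = -1479 (V = -1851 - 1*(-372) = -1851 + 372 = -1479)
(V - 1519)*(3976 - 3819) = (-1479 - 1519)*(3976 - 3819) = -2998*157 = -470686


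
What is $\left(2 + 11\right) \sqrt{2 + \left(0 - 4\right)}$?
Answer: $13 i \sqrt{2} \approx 18.385 i$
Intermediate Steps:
$\left(2 + 11\right) \sqrt{2 + \left(0 - 4\right)} = 13 \sqrt{2 - 4} = 13 \sqrt{-2} = 13 i \sqrt{2}$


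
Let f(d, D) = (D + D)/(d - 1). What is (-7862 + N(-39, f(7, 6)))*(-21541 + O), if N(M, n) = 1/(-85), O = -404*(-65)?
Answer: -3153570849/85 ≈ -3.7101e+7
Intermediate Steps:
O = 26260
f(d, D) = 2*D/(-1 + d) (f(d, D) = (2*D)/(-1 + d) = 2*D/(-1 + d))
N(M, n) = -1/85
(-7862 + N(-39, f(7, 6)))*(-21541 + O) = (-7862 - 1/85)*(-21541 + 26260) = -668271/85*4719 = -3153570849/85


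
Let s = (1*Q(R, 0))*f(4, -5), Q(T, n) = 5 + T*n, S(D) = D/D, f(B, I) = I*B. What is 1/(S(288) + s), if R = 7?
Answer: -1/99 ≈ -0.010101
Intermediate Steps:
f(B, I) = B*I
S(D) = 1
s = -100 (s = (1*(5 + 7*0))*(4*(-5)) = (1*(5 + 0))*(-20) = (1*5)*(-20) = 5*(-20) = -100)
1/(S(288) + s) = 1/(1 - 100) = 1/(-99) = -1/99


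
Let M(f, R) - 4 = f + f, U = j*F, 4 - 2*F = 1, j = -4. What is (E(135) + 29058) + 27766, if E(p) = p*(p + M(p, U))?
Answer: 112039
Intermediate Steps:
F = 3/2 (F = 2 - ½*1 = 2 - ½ = 3/2 ≈ 1.5000)
U = -6 (U = -4*3/2 = -6)
M(f, R) = 4 + 2*f (M(f, R) = 4 + (f + f) = 4 + 2*f)
E(p) = p*(4 + 3*p) (E(p) = p*(p + (4 + 2*p)) = p*(4 + 3*p))
(E(135) + 29058) + 27766 = (135*(4 + 3*135) + 29058) + 27766 = (135*(4 + 405) + 29058) + 27766 = (135*409 + 29058) + 27766 = (55215 + 29058) + 27766 = 84273 + 27766 = 112039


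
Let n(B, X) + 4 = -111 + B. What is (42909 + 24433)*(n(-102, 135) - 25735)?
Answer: -1747659584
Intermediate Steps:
n(B, X) = -115 + B (n(B, X) = -4 + (-111 + B) = -115 + B)
(42909 + 24433)*(n(-102, 135) - 25735) = (42909 + 24433)*((-115 - 102) - 25735) = 67342*(-217 - 25735) = 67342*(-25952) = -1747659584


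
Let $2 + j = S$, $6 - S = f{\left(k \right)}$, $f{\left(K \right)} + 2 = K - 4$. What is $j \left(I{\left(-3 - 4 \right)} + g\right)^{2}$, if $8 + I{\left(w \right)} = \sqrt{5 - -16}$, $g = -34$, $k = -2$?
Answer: $21420 - 1008 \sqrt{21} \approx 16801.0$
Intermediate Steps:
$f{\left(K \right)} = -6 + K$ ($f{\left(K \right)} = -2 + \left(K - 4\right) = -2 + \left(-4 + K\right) = -6 + K$)
$S = 14$ ($S = 6 - \left(-6 - 2\right) = 6 - -8 = 6 + 8 = 14$)
$j = 12$ ($j = -2 + 14 = 12$)
$I{\left(w \right)} = -8 + \sqrt{21}$ ($I{\left(w \right)} = -8 + \sqrt{5 - -16} = -8 + \sqrt{5 + 16} = -8 + \sqrt{21}$)
$j \left(I{\left(-3 - 4 \right)} + g\right)^{2} = 12 \left(\left(-8 + \sqrt{21}\right) - 34\right)^{2} = 12 \left(-42 + \sqrt{21}\right)^{2}$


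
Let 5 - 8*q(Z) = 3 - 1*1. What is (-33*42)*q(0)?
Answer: -2079/4 ≈ -519.75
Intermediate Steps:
q(Z) = 3/8 (q(Z) = 5/8 - (3 - 1*1)/8 = 5/8 - (3 - 1)/8 = 5/8 - 1/8*2 = 5/8 - 1/4 = 3/8)
(-33*42)*q(0) = -33*42*(3/8) = -1386*3/8 = -2079/4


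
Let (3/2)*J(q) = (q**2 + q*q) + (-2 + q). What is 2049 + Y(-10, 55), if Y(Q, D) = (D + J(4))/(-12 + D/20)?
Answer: 226507/111 ≈ 2040.6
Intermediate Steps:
J(q) = -4/3 + 2*q/3 + 4*q**2/3 (J(q) = 2*((q**2 + q*q) + (-2 + q))/3 = 2*((q**2 + q**2) + (-2 + q))/3 = 2*(2*q**2 + (-2 + q))/3 = 2*(-2 + q + 2*q**2)/3 = -4/3 + 2*q/3 + 4*q**2/3)
Y(Q, D) = (68/3 + D)/(-12 + D/20) (Y(Q, D) = (D + (-4/3 + (2/3)*4 + (4/3)*4**2))/(-12 + D/20) = (D + (-4/3 + 8/3 + (4/3)*16))/(-12 + D*(1/20)) = (D + (-4/3 + 8/3 + 64/3))/(-12 + D/20) = (D + 68/3)/(-12 + D/20) = (68/3 + D)/(-12 + D/20))
2049 + Y(-10, 55) = 2049 + 20*(68 + 3*55)/(3*(-240 + 55)) = 2049 + (20/3)*(68 + 165)/(-185) = 2049 + (20/3)*(-1/185)*233 = 2049 - 932/111 = 226507/111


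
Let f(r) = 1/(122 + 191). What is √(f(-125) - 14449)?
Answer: 6*I*√39320938/313 ≈ 120.2*I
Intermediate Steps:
f(r) = 1/313
√(f(-125) - 14449) = √(1/313 - 14449) = √(-4522536/313) = 6*I*√39320938/313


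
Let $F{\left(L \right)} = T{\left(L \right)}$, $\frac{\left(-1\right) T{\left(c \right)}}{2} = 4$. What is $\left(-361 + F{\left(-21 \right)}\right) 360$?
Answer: $-132840$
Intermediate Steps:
$T{\left(c \right)} = -8$ ($T{\left(c \right)} = \left(-2\right) 4 = -8$)
$F{\left(L \right)} = -8$
$\left(-361 + F{\left(-21 \right)}\right) 360 = \left(-361 - 8\right) 360 = \left(-369\right) 360 = -132840$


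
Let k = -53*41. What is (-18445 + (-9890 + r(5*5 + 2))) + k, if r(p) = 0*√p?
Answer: -30508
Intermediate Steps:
r(p) = 0
k = -2173
(-18445 + (-9890 + r(5*5 + 2))) + k = (-18445 + (-9890 + 0)) - 2173 = (-18445 - 9890) - 2173 = -28335 - 2173 = -30508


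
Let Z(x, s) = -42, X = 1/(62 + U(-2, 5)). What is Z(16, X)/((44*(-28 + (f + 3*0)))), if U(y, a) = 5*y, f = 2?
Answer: 21/572 ≈ 0.036713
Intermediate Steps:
X = 1/52 (X = 1/(62 + 5*(-2)) = 1/(62 - 10) = 1/52 ≈ 0.019231)
Z(16, X)/((44*(-28 + (f + 3*0)))) = -42*1/(44*(-28 + (2 + 3*0))) = -42*1/(44*(-28 + (2 + 0))) = -42*1/(44*(-28 + 2)) = -42/(44*(-26)) = -42/(-1144) = -42*(-1/1144) = 21/572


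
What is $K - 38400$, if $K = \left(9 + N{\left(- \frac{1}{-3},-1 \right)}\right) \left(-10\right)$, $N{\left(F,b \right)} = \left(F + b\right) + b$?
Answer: $- \frac{115420}{3} \approx -38473.0$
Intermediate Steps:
$N{\left(F,b \right)} = F + 2 b$
$K = - \frac{220}{3}$ ($K = \left(9 + \left(- \frac{1}{-3} + 2 \left(-1\right)\right)\right) \left(-10\right) = \left(9 - \frac{5}{3}\right) \left(-10\right) = \frac{22}{3} \left(-10\right) = - \frac{220}{3} \approx -73.333$)
$K - 38400 = - \frac{220}{3} - 38400 = - \frac{115420}{3}$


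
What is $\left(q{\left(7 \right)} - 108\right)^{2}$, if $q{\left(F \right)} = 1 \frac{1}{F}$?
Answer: $\frac{570025}{49} \approx 11633.0$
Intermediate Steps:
$q{\left(F \right)} = \frac{1}{F}$
$\left(q{\left(7 \right)} - 108\right)^{2} = \left(\frac{1}{7} - 108\right)^{2} = \left(- \frac{755}{7}\right)^{2} = \frac{570025}{49}$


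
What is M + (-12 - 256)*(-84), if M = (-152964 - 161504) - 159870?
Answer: -451826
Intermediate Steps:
M = -474338 (M = -314468 - 159870 = -474338)
M + (-12 - 256)*(-84) = -474338 + (-12 - 256)*(-84) = -474338 - 268*(-84) = -474338 + 22512 = -451826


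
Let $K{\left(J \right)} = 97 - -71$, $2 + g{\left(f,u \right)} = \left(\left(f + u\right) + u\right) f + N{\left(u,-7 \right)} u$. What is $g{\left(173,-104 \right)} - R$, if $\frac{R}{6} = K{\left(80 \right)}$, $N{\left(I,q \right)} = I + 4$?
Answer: $3335$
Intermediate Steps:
$N{\left(I,q \right)} = 4 + I$
$g{\left(f,u \right)} = -2 + f \left(f + 2 u\right) + u \left(4 + u\right)$ ($g{\left(f,u \right)} = -2 + \left(\left(\left(f + u\right) + u\right) f + \left(4 + u\right) u\right) = -2 + \left(\left(f + 2 u\right) f + u \left(4 + u\right)\right) = -2 + \left(f \left(f + 2 u\right) + u \left(4 + u\right)\right) = -2 + f \left(f + 2 u\right) + u \left(4 + u\right)$)
$K{\left(J \right)} = 168$ ($K{\left(J \right)} = 97 + 71 = 168$)
$R = 1008$ ($R = 6 \cdot 168 = 1008$)
$g{\left(173,-104 \right)} - R = \left(-2 + 173^{2} - 104 \left(4 - 104\right) + 2 \cdot 173 \left(-104\right)\right) - 1008 = \left(-2 + 29929 - -10400 - 35984\right) - 1008 = \left(-2 + 29929 + 10400 - 35984\right) - 1008 = 4343 - 1008 = 3335$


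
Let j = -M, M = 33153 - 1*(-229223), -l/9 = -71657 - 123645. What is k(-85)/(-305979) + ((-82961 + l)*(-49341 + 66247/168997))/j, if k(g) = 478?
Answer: 2136470579818463746187/6783670223468844 ≈ 3.1494e+5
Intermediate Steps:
l = 1757718 (l = -9*(-71657 - 123645) = -9*(-195302) = 1757718)
M = 262376 (M = 33153 + 229223 = 262376)
j = -262376 (j = -1*262376 = -262376)
k(-85)/(-305979) + ((-82961 + l)*(-49341 + 66247/168997))/j = 478/(-305979) + ((-82961 + 1757718)*(-49341 + 66247/168997))/(-262376) = 478*(-1/305979) + (1674757*(-49341 + 66247*(1/168997)))*(-1/262376) = -478/305979 + (1674757*(-49341 + 66247/168997))*(-1/262376) = -478/305979 + (1674757*(-8338414730/168997))*(-1/262376) = -478/305979 - 13964818437970610/168997*(-1/262376) = -478/305979 + 6982409218985305/22170378436 = 2136470579818463746187/6783670223468844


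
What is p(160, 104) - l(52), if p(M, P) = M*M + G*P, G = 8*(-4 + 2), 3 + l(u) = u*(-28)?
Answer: 25395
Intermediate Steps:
l(u) = -3 - 28*u (l(u) = -3 + u*(-28) = -3 - 28*u)
G = -16 (G = 8*(-2) = -16)
p(M, P) = M² - 16*P (p(M, P) = M*M - 16*P = M² - 16*P)
p(160, 104) - l(52) = (160² - 16*104) - (-3 - 28*52) = (25600 - 1664) - (-3 - 1456) = 23936 - 1*(-1459) = 23936 + 1459 = 25395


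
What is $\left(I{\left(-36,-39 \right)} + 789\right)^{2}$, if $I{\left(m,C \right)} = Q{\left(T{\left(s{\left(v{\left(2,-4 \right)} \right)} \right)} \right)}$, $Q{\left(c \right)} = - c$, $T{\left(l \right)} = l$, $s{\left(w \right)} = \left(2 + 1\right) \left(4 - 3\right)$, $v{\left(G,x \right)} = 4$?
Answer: $617796$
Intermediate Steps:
$s{\left(w \right)} = 3$ ($s{\left(w \right)} = 3 \cdot 1 = 3$)
$I{\left(m,C \right)} = -3$ ($I{\left(m,C \right)} = \left(-1\right) 3 = -3$)
$\left(I{\left(-36,-39 \right)} + 789\right)^{2} = \left(-3 + 789\right)^{2} = 786^{2} = 617796$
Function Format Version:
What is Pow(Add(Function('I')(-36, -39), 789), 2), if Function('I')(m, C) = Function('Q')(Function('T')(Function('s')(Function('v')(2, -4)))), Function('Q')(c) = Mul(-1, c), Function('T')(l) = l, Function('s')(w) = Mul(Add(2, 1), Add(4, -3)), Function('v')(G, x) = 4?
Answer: 617796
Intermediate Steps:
Function('s')(w) = 3 (Function('s')(w) = Mul(3, 1) = 3)
Function('I')(m, C) = -3 (Function('I')(m, C) = Mul(-1, 3) = -3)
Pow(Add(Function('I')(-36, -39), 789), 2) = Pow(Add(-3, 789), 2) = Pow(786, 2) = 617796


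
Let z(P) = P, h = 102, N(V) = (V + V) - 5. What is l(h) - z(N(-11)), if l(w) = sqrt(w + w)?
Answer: 27 + 2*sqrt(51) ≈ 41.283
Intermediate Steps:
N(V) = -5 + 2*V (N(V) = 2*V - 5 = -5 + 2*V)
l(w) = sqrt(2)*sqrt(w) (l(w) = sqrt(2*w) = sqrt(2)*sqrt(w))
l(h) - z(N(-11)) = sqrt(2)*sqrt(102) - (-5 + 2*(-11)) = 2*sqrt(51) - (-5 - 22) = 2*sqrt(51) - 1*(-27) = 2*sqrt(51) + 27 = 27 + 2*sqrt(51)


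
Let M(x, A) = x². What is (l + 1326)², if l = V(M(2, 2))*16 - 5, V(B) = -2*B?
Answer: 1423249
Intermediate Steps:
l = -133 (l = -2*2²*16 - 5 = -2*4*16 - 5 = -8*16 - 5 = -128 - 5 = -133)
(l + 1326)² = (-133 + 1326)² = 1193² = 1423249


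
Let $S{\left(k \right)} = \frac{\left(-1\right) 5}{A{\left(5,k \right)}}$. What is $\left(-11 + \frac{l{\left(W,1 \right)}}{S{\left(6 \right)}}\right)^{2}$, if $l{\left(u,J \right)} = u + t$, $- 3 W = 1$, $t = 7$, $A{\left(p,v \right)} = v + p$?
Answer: $\frac{5929}{9} \approx 658.78$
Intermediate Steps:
$A{\left(p,v \right)} = p + v$
$W = - \frac{1}{3}$ ($W = \left(- \frac{1}{3}\right) 1 = - \frac{1}{3} \approx -0.33333$)
$l{\left(u,J \right)} = 7 + u$ ($l{\left(u,J \right)} = u + 7 = 7 + u$)
$S{\left(k \right)} = - \frac{5}{5 + k}$ ($S{\left(k \right)} = \frac{\left(-1\right) 5}{5 + k} = - \frac{5}{5 + k}$)
$\left(-11 + \frac{l{\left(W,1 \right)}}{S{\left(6 \right)}}\right)^{2} = \left(-11 + \frac{7 - \frac{1}{3}}{\left(-5\right) \frac{1}{5 + 6}}\right)^{2} = \left(-11 + \frac{20}{3 \left(- \frac{5}{11}\right)}\right)^{2} = \left(-11 + \frac{20}{3} \left(- \frac{11}{5}\right)\right)^{2} = \left(-11 - \frac{44}{3}\right)^{2} = \left(- \frac{77}{3}\right)^{2} = \frac{5929}{9}$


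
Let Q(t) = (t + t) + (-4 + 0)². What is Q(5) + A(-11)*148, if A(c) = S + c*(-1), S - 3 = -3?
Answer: 1654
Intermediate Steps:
S = 0 (S = 3 - 3 = 0)
A(c) = -c (A(c) = 0 + c*(-1) = 0 - c = -c)
Q(t) = 16 + 2*t (Q(t) = 2*t + (-4)² = 2*t + 16 = 16 + 2*t)
Q(5) + A(-11)*148 = (16 + 2*5) - 1*(-11)*148 = (16 + 10) + 11*148 = 26 + 1628 = 1654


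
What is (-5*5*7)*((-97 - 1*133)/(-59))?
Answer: -40250/59 ≈ -682.20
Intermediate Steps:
(-5*5*7)*((-97 - 1*133)/(-59)) = (-25*7)*((-97 - 133)*(-1/59)) = -(-40250)*(-1)/59 = -175*230/59 = -40250/59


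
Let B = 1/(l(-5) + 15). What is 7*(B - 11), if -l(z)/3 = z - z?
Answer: -1148/15 ≈ -76.533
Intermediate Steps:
l(z) = 0 (l(z) = -3*(z - z) = -3*0 = 0)
B = 1/15 (B = 1/(0 + 15) = 1/15 ≈ 0.066667)
7*(B - 11) = 7*(1/15 - 11) = 7*(-164/15) = -1148/15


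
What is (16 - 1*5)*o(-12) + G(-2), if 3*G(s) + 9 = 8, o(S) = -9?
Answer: -298/3 ≈ -99.333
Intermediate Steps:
G(s) = -1/3 (G(s) = -3 + (1/3)*8 = -3 + 8/3 = -1/3)
(16 - 1*5)*o(-12) + G(-2) = (16 - 1*5)*(-9) - 1/3 = (16 - 5)*(-9) - 1/3 = 11*(-9) - 1/3 = -99 - 1/3 = -298/3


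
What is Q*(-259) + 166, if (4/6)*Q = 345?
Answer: -267733/2 ≈ -1.3387e+5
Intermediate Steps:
Q = 1035/2 (Q = (3/2)*345 = 1035/2 ≈ 517.50)
Q*(-259) + 166 = (1035/2)*(-259) + 166 = -268065/2 + 166 = -267733/2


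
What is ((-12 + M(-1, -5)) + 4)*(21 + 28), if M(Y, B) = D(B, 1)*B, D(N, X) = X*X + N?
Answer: 588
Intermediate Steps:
D(N, X) = N + X**2 (D(N, X) = X**2 + N = N + X**2)
M(Y, B) = B*(1 + B) (M(Y, B) = (B + 1**2)*B = (B + 1)*B = (1 + B)*B = B*(1 + B))
((-12 + M(-1, -5)) + 4)*(21 + 28) = ((-12 - 5*(1 - 5)) + 4)*(21 + 28) = ((-12 - 5*(-4)) + 4)*49 = ((-12 + 20) + 4)*49 = (8 + 4)*49 = 12*49 = 588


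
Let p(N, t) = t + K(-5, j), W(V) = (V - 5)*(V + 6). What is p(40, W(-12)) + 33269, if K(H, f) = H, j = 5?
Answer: 33366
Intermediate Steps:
W(V) = (-5 + V)*(6 + V)
p(N, t) = -5 + t (p(N, t) = t - 5 = -5 + t)
p(40, W(-12)) + 33269 = (-5 + (-30 - 12 + (-12)²)) + 33269 = (-5 + (-30 - 12 + 144)) + 33269 = (-5 + 102) + 33269 = 97 + 33269 = 33366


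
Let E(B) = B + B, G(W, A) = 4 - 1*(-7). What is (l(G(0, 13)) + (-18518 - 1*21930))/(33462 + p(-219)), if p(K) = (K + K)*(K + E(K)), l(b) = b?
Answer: -4493/35692 ≈ -0.12588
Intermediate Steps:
G(W, A) = 11 (G(W, A) = 4 + 7 = 11)
E(B) = 2*B
p(K) = 6*K**2 (p(K) = (K + K)*(K + 2*K) = (2*K)*(3*K) = 6*K**2)
(l(G(0, 13)) + (-18518 - 1*21930))/(33462 + p(-219)) = (11 + (-18518 - 1*21930))/(33462 + 6*(-219)**2) = (11 + (-18518 - 21930))/(33462 + 6*47961) = (11 - 40448)/(33462 + 287766) = -40437/321228 = -40437*1/321228 = -4493/35692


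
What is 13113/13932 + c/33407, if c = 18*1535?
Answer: 91445239/51714036 ≈ 1.7683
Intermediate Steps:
c = 27630
13113/13932 + c/33407 = 13113/13932 + 27630/33407 = 13113*(1/13932) + 27630*(1/33407) = 1457/1548 + 27630/33407 = 91445239/51714036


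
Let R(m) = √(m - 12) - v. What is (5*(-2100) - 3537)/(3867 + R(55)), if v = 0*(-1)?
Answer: -54281079/14953646 + 14037*√43/14953646 ≈ -3.6238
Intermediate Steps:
v = 0
R(m) = √(-12 + m) (R(m) = √(m - 12) - 1*0 = √(-12 + m) + 0 = √(-12 + m))
(5*(-2100) - 3537)/(3867 + R(55)) = (5*(-2100) - 3537)/(3867 + √(-12 + 55)) = (-10500 - 3537)/(3867 + √43) = -14037/(3867 + √43)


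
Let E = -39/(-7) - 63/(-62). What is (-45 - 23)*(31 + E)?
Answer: -554642/217 ≈ -2556.0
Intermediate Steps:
E = 2859/434 (E = -39*(-⅐) - 63*(-1/62) = 39/7 + 63/62 = 2859/434 ≈ 6.5876)
(-45 - 23)*(31 + E) = (-45 - 23)*(31 + 2859/434) = -68*16313/434 = -554642/217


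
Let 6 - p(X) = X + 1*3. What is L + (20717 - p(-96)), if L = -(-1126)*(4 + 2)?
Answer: 27374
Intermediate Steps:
p(X) = 3 - X (p(X) = 6 - (X + 1*3) = 6 - (X + 3) = 6 - (3 + X) = 6 + (-3 - X) = 3 - X)
L = 6756 (L = -(-1126)*6 = -1126*(-6) = 6756)
L + (20717 - p(-96)) = 6756 + (20717 - (3 - 1*(-96))) = 6756 + (20717 - (3 + 96)) = 6756 + (20717 - 1*99) = 6756 + (20717 - 99) = 6756 + 20618 = 27374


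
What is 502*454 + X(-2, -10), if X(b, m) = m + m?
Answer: 227888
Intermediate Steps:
X(b, m) = 2*m
502*454 + X(-2, -10) = 502*454 + 2*(-10) = 227908 - 20 = 227888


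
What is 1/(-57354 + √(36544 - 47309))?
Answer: -57354/3289492081 - I*√10765/3289492081 ≈ -1.7436e-5 - 3.1541e-8*I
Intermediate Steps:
1/(-57354 + √(36544 - 47309)) = 1/(-57354 + √(-10765)) = 1/(-57354 + I*√10765)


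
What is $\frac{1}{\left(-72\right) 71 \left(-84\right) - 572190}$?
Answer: $- \frac{1}{142782} \approx -7.0037 \cdot 10^{-6}$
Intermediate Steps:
$\frac{1}{\left(-72\right) 71 \left(-84\right) - 572190} = \frac{1}{\left(-5112\right) \left(-84\right) - 572190} = \frac{1}{429408 - 572190} = \frac{1}{-142782} = - \frac{1}{142782}$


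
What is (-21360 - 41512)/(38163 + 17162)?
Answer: -62872/55325 ≈ -1.1364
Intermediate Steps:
(-21360 - 41512)/(38163 + 17162) = -62872/55325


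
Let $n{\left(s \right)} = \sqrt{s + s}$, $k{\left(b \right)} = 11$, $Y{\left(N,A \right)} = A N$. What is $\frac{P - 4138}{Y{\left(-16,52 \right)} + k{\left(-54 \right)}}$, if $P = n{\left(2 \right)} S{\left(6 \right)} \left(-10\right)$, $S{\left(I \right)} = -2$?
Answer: $\frac{4098}{821} \approx 4.9915$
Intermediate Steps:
$n{\left(s \right)} = \sqrt{2} \sqrt{s}$ ($n{\left(s \right)} = \sqrt{2 s} = \sqrt{2} \sqrt{s}$)
$P = 40$ ($P = \sqrt{2} \sqrt{2} \left(-2\right) \left(-10\right) = 2 \left(-2\right) \left(-10\right) = \left(-4\right) \left(-10\right) = 40$)
$\frac{P - 4138}{Y{\left(-16,52 \right)} + k{\left(-54 \right)}} = \frac{40 - 4138}{52 \left(-16\right) + 11} = - \frac{4098}{-832 + 11} = - \frac{4098}{-821} = \left(-4098\right) \left(- \frac{1}{821}\right) = \frac{4098}{821}$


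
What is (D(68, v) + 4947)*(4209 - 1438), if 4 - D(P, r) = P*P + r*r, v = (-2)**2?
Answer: 861781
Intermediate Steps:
v = 4
D(P, r) = 4 - P**2 - r**2 (D(P, r) = 4 - (P*P + r*r) = 4 - (P**2 + r**2) = 4 + (-P**2 - r**2) = 4 - P**2 - r**2)
(D(68, v) + 4947)*(4209 - 1438) = ((4 - 1*68**2 - 1*4**2) + 4947)*(4209 - 1438) = ((4 - 1*4624 - 1*16) + 4947)*2771 = ((4 - 4624 - 16) + 4947)*2771 = (-4636 + 4947)*2771 = 311*2771 = 861781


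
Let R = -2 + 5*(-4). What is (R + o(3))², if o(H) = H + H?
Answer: 256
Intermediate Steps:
o(H) = 2*H
R = -22 (R = -2 - 20 = -22)
(R + o(3))² = (-22 + 2*3)² = (-22 + 6)² = (-16)² = 256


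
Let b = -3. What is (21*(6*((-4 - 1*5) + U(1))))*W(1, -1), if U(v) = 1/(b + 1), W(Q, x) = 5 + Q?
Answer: -7182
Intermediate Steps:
U(v) = -1/2 (U(v) = 1/(-3 + 1) = 1/(-2) = -1/2)
(21*(6*((-4 - 1*5) + U(1))))*W(1, -1) = (21*(6*((-4 - 1*5) - 1/2)))*(5 + 1) = (21*(6*((-4 - 5) - 1/2)))*6 = (21*(6*(-9 - 1/2)))*6 = (21*(6*(-19/2)))*6 = (21*(-57))*6 = -1197*6 = -7182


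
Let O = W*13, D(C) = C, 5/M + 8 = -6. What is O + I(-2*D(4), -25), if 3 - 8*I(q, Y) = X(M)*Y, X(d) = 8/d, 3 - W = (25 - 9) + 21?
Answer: -4093/8 ≈ -511.63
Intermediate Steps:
M = -5/14 (M = 5/(-8 - 6) = 5/(-14) = 5*(-1/14) = -5/14 ≈ -0.35714)
W = -34 (W = 3 - ((25 - 9) + 21) = 3 - (16 + 21) = 3 - 1*37 = 3 - 37 = -34)
I(q, Y) = 3/8 + 14*Y/5 (I(q, Y) = 3/8 - 8/(-5/14)*Y/8 = 3/8 - 8*(-14/5)*Y/8 = 3/8 - (-14)*Y/5 = 3/8 + 14*Y/5)
O = -442 (O = -34*13 = -442)
O + I(-2*D(4), -25) = -442 + (3/8 + (14/5)*(-25)) = -442 + (3/8 - 70) = -442 - 557/8 = -4093/8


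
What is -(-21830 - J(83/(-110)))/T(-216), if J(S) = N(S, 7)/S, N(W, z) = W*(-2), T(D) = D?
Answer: -1819/18 ≈ -101.06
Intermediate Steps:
N(W, z) = -2*W
J(S) = -2 (J(S) = (-2*S)/S = -2)
-(-21830 - J(83/(-110)))/T(-216) = -(-21830 - 1*(-2))/(-216) = -(-21830 + 2)*(-1)/216 = -(-21828)*(-1)/216 = -1*1819/18 = -1819/18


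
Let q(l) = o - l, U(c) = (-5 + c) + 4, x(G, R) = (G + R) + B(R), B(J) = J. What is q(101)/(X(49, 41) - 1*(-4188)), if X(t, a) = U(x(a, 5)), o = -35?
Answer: -68/2119 ≈ -0.032091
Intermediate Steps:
x(G, R) = G + 2*R (x(G, R) = (G + R) + R = G + 2*R)
U(c) = -1 + c
X(t, a) = 9 + a (X(t, a) = -1 + (a + 2*5) = -1 + (a + 10) = -1 + (10 + a) = 9 + a)
q(l) = -35 - l
q(101)/(X(49, 41) - 1*(-4188)) = (-35 - 1*101)/((9 + 41) - 1*(-4188)) = (-35 - 101)/(50 + 4188) = -136/4238 = -136*1/4238 = -68/2119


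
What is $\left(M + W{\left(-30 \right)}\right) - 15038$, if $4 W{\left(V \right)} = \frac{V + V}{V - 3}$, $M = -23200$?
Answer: $- \frac{420613}{11} \approx -38238.0$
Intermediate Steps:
$W{\left(V \right)} = \frac{V}{2 \left(-3 + V\right)}$ ($W{\left(V \right)} = \frac{\left(V + V\right) \frac{1}{V - 3}}{4} = \frac{2 V \frac{1}{-3 + V}}{4} = \frac{V}{2 \left(-3 + V\right)}$)
$\left(M + W{\left(-30 \right)}\right) - 15038 = \left(-23200 + \frac{1}{2} \left(-30\right) \frac{1}{-3 - 30}\right) - 15038 = \left(-23200 + \frac{1}{2} \left(-30\right) \frac{1}{-33}\right) - 15038 = \left(-23200 + \frac{1}{2} \left(-30\right) \left(- \frac{1}{33}\right)\right) - 15038 = \left(-23200 + \frac{5}{11}\right) - 15038 = - \frac{255195}{11} - 15038 = - \frac{420613}{11}$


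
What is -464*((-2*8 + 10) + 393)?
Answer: -179568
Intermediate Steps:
-464*((-2*8 + 10) + 393) = -464*((-16 + 10) + 393) = -464*(-6 + 393) = -464*387 = -179568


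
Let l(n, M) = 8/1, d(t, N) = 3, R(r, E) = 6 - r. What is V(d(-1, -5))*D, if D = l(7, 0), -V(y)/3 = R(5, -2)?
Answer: -24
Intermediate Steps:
l(n, M) = 8 (l(n, M) = 8*1 = 8)
V(y) = -3 (V(y) = -3*(6 - 1*5) = -3*(6 - 5) = -3*1 = -3)
D = 8
V(d(-1, -5))*D = -3*8 = -24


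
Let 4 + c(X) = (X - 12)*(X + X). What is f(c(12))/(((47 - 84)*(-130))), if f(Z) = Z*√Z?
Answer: -4*I/2405 ≈ -0.0016632*I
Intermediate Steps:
c(X) = -4 + 2*X*(-12 + X) (c(X) = -4 + (X - 12)*(X + X) = -4 + (-12 + X)*(2*X) = -4 + 2*X*(-12 + X))
f(Z) = Z^(3/2)
f(c(12))/(((47 - 84)*(-130))) = (-4 - 24*12 + 2*12²)^(3/2)/(((47 - 84)*(-130))) = (-4 - 288 + 2*144)^(3/2)/((-37*(-130))) = (-4 - 288 + 288)^(3/2)/4810 = (-4)^(3/2)*(1/4810) = -8*I*(1/4810) = -4*I/2405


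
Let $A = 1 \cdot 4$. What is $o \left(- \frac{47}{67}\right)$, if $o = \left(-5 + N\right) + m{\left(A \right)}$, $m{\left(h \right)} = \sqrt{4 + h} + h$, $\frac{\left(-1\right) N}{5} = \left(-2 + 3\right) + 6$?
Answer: $\frac{1692}{67} - \frac{94 \sqrt{2}}{67} \approx 23.27$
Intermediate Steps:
$N = -35$ ($N = - 5 \left(\left(-2 + 3\right) + 6\right) = - 5 \left(1 + 6\right) = \left(-5\right) 7 = -35$)
$A = 4$
$m{\left(h \right)} = h + \sqrt{4 + h}$
$o = -36 + 2 \sqrt{2}$ ($o = \left(-5 - 35\right) + \left(4 + \sqrt{4 + 4}\right) = -40 + \left(4 + \sqrt{8}\right) = -40 + \left(4 + 2 \sqrt{2}\right) = -36 + 2 \sqrt{2} \approx -33.172$)
$o \left(- \frac{47}{67}\right) = \left(-36 + 2 \sqrt{2}\right) \left(- \frac{47}{67}\right) = \frac{1692}{67} - \frac{94 \sqrt{2}}{67}$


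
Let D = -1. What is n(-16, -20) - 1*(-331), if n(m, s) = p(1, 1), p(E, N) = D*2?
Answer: 329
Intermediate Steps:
p(E, N) = -2 (p(E, N) = -1*2 = -2)
n(m, s) = -2
n(-16, -20) - 1*(-331) = -2 - 1*(-331) = -2 + 331 = 329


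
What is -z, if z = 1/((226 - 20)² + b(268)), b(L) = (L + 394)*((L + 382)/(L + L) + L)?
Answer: -134/29567743 ≈ -4.5320e-6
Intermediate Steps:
b(L) = (394 + L)*(L + (382 + L)/(2*L)) (b(L) = (394 + L)*((382 + L)/((2*L)) + L) = (394 + L)*((382 + L)*(1/(2*L)) + L) = (394 + L)*((382 + L)/(2*L) + L) = (394 + L)*(L + (382 + L)/(2*L)))
z = 134/29567743 (z = 1/((226 - 20)² + (388 + 268² + 75254/268 + (789/2)*268)) = 1/(206² + (388 + 71824 + 75254*(1/268) + 105726)) = 1/(42436 + (388 + 71824 + 37627/134 + 105726)) = 1/(42436 + 23881319/134) = 1/(29567743/134) = 134/29567743 ≈ 4.5320e-6)
-z = -1*134/29567743 = -134/29567743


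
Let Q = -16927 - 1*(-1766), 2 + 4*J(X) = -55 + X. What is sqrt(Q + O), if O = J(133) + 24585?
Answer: sqrt(9443) ≈ 97.175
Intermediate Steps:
J(X) = -57/4 + X/4 (J(X) = -1/2 + (-55 + X)/4 = -1/2 + (-55/4 + X/4) = -57/4 + X/4)
O = 24604 (O = (-57/4 + (1/4)*133) + 24585 = (-57/4 + 133/4) + 24585 = 19 + 24585 = 24604)
Q = -15161 (Q = -16927 + 1766 = -15161)
sqrt(Q + O) = sqrt(-15161 + 24604) = sqrt(9443)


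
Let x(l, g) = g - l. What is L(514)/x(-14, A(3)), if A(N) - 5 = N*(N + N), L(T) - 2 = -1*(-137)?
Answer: 139/37 ≈ 3.7568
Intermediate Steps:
L(T) = 139 (L(T) = 2 - 1*(-137) = 2 + 137 = 139)
A(N) = 5 + 2*N² (A(N) = 5 + N*(N + N) = 5 + N*(2*N) = 5 + 2*N²)
L(514)/x(-14, A(3)) = 139/((5 + 2*3²) - 1*(-14)) = 139/((5 + 2*9) + 14) = 139/((5 + 18) + 14) = 139/(23 + 14) = 139/37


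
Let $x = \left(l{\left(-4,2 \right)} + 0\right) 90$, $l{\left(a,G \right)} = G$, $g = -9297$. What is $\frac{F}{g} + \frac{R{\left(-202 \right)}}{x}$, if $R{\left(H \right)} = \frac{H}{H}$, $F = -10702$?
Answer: $\frac{23897}{20660} \approx 1.1567$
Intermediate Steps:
$R{\left(H \right)} = 1$
$x = 180$ ($x = \left(2 + 0\right) 90 = 2 \cdot 90 = 180$)
$\frac{F}{g} + \frac{R{\left(-202 \right)}}{x} = - \frac{10702}{-9297} + 1 \cdot \frac{1}{180} = \left(-10702\right) \left(- \frac{1}{9297}\right) + 1 \cdot \frac{1}{180} = \frac{10702}{9297} + \frac{1}{180} = \frac{23897}{20660}$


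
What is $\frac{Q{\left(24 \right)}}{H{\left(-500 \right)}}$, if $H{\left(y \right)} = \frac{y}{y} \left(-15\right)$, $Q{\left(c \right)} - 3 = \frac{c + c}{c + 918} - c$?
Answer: $\frac{3289}{2355} \approx 1.3966$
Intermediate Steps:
$Q{\left(c \right)} = 3 - c + \frac{2 c}{918 + c}$ ($Q{\left(c \right)} = 3 - \left(c - \frac{c + c}{c + 918}\right) = 3 - \left(c - \frac{2 c}{918 + c}\right) = 3 - c + \frac{2 c}{918 + c}$)
$H{\left(y \right)} = -15$ ($H{\left(y \right)} = 1 \left(-15\right) = -15$)
$\frac{Q{\left(24 \right)}}{H{\left(-500 \right)}} = \frac{\frac{1}{918 + 24} \left(2754 - 24^{2} - 21912\right)}{-15} = \frac{2754 - 576 - 21912}{942} \left(- \frac{1}{15}\right) = \frac{1}{942} \left(-19734\right) \left(- \frac{1}{15}\right) = \left(- \frac{3289}{157}\right) \left(- \frac{1}{15}\right) = \frac{3289}{2355}$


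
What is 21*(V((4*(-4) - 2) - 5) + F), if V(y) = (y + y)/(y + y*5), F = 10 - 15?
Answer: -98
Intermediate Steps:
F = -5
V(y) = ⅓ (V(y) = (2*y)/(y + 5*y) = (2*y)/((6*y)) = (2*y)*(1/(6*y)) = ⅓)
21*(V((4*(-4) - 2) - 5) + F) = 21*(⅓ - 5) = 21*(-14/3) = -98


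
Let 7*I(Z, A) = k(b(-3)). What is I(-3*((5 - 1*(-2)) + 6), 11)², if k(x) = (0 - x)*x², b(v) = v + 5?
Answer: 64/49 ≈ 1.3061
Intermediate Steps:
b(v) = 5 + v
k(x) = -x³ (k(x) = (-x)*x² = -x³)
I(Z, A) = -8/7 (I(Z, A) = (-(5 - 3)³)/7 = (-1*2³)/7 = (-1*8)/7 = (⅐)*(-8) = -8/7)
I(-3*((5 - 1*(-2)) + 6), 11)² = (-8/7)² = 64/49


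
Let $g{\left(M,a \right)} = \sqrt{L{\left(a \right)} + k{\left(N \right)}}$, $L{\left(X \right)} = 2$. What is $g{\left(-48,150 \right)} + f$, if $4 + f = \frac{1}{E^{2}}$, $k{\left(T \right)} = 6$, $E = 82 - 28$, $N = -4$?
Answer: $- \frac{11663}{2916} + 2 \sqrt{2} \approx -1.1712$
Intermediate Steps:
$E = 54$
$g{\left(M,a \right)} = 2 \sqrt{2}$ ($g{\left(M,a \right)} = \sqrt{2 + 6} = \sqrt{8} = 2 \sqrt{2}$)
$f = - \frac{11663}{2916}$ ($f = -4 + \frac{1}{54^{2}} = -4 + \frac{1}{2916} = - \frac{11663}{2916} \approx -3.9997$)
$g{\left(-48,150 \right)} + f = 2 \sqrt{2} - \frac{11663}{2916} = - \frac{11663}{2916} + 2 \sqrt{2}$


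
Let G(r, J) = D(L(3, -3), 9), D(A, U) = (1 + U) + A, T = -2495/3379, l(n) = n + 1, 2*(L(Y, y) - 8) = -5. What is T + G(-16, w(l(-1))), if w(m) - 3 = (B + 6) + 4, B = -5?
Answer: 99759/6758 ≈ 14.762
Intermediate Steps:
L(Y, y) = 11/2 (L(Y, y) = 8 + (½)*(-5) = 8 - 5/2 = 11/2)
l(n) = 1 + n
T = -2495/3379 (T = -2495*1/3379 = -2495/3379 ≈ -0.73838)
D(A, U) = 1 + A + U
w(m) = 8 (w(m) = 3 + ((-5 + 6) + 4) = 3 + (1 + 4) = 3 + 5 = 8)
G(r, J) = 31/2 (G(r, J) = 1 + 11/2 + 9 = 31/2)
T + G(-16, w(l(-1))) = -2495/3379 + 31/2 = 99759/6758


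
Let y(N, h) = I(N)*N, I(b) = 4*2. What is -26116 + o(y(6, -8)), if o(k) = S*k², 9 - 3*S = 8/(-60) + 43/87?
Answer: -2824772/145 ≈ -19481.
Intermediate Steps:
I(b) = 8
S = 3758/1305 (S = 3 - (8/(-60) + 43/87)/3 = 3 - (8*(-1/60) + 43*(1/87))/3 = 3 - (-2/15 + 43/87)/3 = 3 - ⅓*157/435 = 3 - 157/1305 = 3758/1305 ≈ 2.8797)
y(N, h) = 8*N
o(k) = 3758*k²/1305
-26116 + o(y(6, -8)) = -26116 + 3758*(8*6)²/1305 = -26116 + (3758/1305)*48² = -26116 + (3758/1305)*2304 = -26116 + 962048/145 = -2824772/145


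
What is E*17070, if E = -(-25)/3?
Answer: 142250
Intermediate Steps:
E = 25/3 (E = -(-25)/3 = -1*(-25/3) = 25/3 ≈ 8.3333)
E*17070 = (25/3)*17070 = 142250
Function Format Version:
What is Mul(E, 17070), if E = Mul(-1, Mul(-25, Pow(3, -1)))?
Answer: 142250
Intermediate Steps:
E = Rational(25, 3) (E = Mul(-1, Mul(-25, Rational(1, 3))) = Mul(-1, Rational(-25, 3)) = Rational(25, 3) ≈ 8.3333)
Mul(E, 17070) = Mul(Rational(25, 3), 17070) = 142250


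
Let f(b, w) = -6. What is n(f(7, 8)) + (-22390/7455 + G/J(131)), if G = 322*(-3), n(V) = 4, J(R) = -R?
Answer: 1634972/195321 ≈ 8.3707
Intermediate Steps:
G = -966
n(f(7, 8)) + (-22390/7455 + G/J(131)) = 4 + (-22390/7455 - 966/((-1*131))) = 4 + (-22390*1/7455 - 966/(-131)) = 4 + (-4478/1491 - 966*(-1/131)) = 4 + (-4478/1491 + 966/131) = 4 + 853688/195321 = 1634972/195321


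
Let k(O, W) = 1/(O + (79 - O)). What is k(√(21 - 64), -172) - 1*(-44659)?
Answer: 3528062/79 ≈ 44659.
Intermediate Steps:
k(O, W) = 1/79
k(√(21 - 64), -172) - 1*(-44659) = 1/79 - 1*(-44659) = 1/79 + 44659 = 3528062/79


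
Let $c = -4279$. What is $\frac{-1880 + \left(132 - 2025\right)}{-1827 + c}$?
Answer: $\frac{3773}{6106} \approx 0.61792$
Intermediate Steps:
$\frac{-1880 + \left(132 - 2025\right)}{-1827 + c} = \frac{-1880 + \left(132 - 2025\right)}{-1827 - 4279} = \frac{-1880 - 1893}{-6106} = \left(-3773\right) \left(- \frac{1}{6106}\right) = \frac{3773}{6106}$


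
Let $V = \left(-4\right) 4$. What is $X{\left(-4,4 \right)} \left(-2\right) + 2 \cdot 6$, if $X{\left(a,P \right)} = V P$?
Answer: $140$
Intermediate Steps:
$V = -16$
$X{\left(a,P \right)} = - 16 P$
$X{\left(-4,4 \right)} \left(-2\right) + 2 \cdot 6 = \left(-16\right) 4 \left(-2\right) + 2 \cdot 6 = \left(-64\right) \left(-2\right) + 12 = 128 + 12 = 140$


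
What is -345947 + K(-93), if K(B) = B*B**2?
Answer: -1150304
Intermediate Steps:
K(B) = B**3
-345947 + K(-93) = -345947 + (-93)**3 = -345947 - 804357 = -1150304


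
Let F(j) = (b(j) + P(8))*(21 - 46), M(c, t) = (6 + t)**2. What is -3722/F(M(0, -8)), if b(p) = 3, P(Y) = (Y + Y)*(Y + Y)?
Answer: 3722/6475 ≈ 0.57483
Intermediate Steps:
P(Y) = 4*Y**2 (P(Y) = (2*Y)*(2*Y) = 4*Y**2)
F(j) = -6475 (F(j) = (3 + 4*8**2)*(21 - 46) = (3 + 4*64)*(-25) = (3 + 256)*(-25) = 259*(-25) = -6475)
-3722/F(M(0, -8)) = -3722/(-6475) = -3722*(-1/6475) = 3722/6475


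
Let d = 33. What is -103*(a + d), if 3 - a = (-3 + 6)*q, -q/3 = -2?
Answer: -1854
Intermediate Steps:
q = 6 (q = -3*(-2) = 6)
a = -15 (a = 3 - (-3 + 6)*6 = 3 - 3*6 = 3 - 1*18 = 3 - 18 = -15)
-103*(a + d) = -103*(-15 + 33) = -103*18 = -1854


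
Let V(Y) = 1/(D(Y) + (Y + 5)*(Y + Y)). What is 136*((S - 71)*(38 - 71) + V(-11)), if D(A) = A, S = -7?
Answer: 42357880/121 ≈ 3.5007e+5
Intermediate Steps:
V(Y) = 1/(Y + 2*Y*(5 + Y)) (V(Y) = 1/(Y + (Y + 5)*(Y + Y)) = 1/(Y + (5 + Y)*(2*Y)) = 1/(Y + 2*Y*(5 + Y)))
136*((S - 71)*(38 - 71) + V(-11)) = 136*((-7 - 71)*(38 - 71) + 1/((-11)*(11 + 2*(-11)))) = 136*(-78*(-33) - 1/(11*(11 - 22))) = 136*(2574 - 1/11/(-11)) = 136*(2574 - 1/11*(-1/11)) = 136*(2574 + 1/121) = 136*(311455/121) = 42357880/121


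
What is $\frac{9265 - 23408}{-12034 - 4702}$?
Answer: $\frac{14143}{16736} \approx 0.84506$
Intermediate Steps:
$\frac{9265 - 23408}{-12034 - 4702} = - \frac{14143}{-16736} = \left(-14143\right) \left(- \frac{1}{16736}\right) = \frac{14143}{16736}$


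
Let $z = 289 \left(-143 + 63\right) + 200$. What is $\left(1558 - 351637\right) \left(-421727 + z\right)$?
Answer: $155661577113$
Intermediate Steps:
$z = -22920$ ($z = 289 \left(-80\right) + 200 = -23120 + 200 = -22920$)
$\left(1558 - 351637\right) \left(-421727 + z\right) = \left(1558 - 351637\right) \left(-421727 - 22920\right) = \left(-350079\right) \left(-444647\right) = 155661577113$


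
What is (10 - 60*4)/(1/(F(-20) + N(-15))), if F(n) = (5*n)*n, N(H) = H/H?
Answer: -460230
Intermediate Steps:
N(H) = 1
F(n) = 5*n²
(10 - 60*4)/(1/(F(-20) + N(-15))) = (10 - 60*4)/(1/(5*(-20)² + 1)) = (10 - 15*16)/(1/(5*400 + 1)) = (10 - 240)/(1/(2000 + 1)) = -230/(1/2001) = -230/1/2001 = -230*2001 = -460230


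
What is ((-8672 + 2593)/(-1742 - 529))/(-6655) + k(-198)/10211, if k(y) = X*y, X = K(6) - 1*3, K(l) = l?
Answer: -9039494639/154323999555 ≈ -0.058575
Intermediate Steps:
X = 3 (X = 6 - 1*3 = 6 - 3 = 3)
k(y) = 3*y
((-8672 + 2593)/(-1742 - 529))/(-6655) + k(-198)/10211 = ((-8672 + 2593)/(-1742 - 529))/(-6655) + (3*(-198))/10211 = -6079/(-2271)*(-1/6655) - 594*1/10211 = -6079*(-1/2271)*(-1/6655) - 594/10211 = (6079/2271)*(-1/6655) - 594/10211 = -6079/15113505 - 594/10211 = -9039494639/154323999555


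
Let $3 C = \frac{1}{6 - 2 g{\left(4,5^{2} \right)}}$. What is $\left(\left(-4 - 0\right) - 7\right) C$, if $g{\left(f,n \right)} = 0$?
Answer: $- \frac{11}{18} \approx -0.61111$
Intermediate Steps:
$C = \frac{1}{18}$ ($C = \frac{1}{3 \left(6 - 0\right)} = \frac{1}{3 \left(6 + 0\right)} = \frac{1}{3 \cdot 6} = \frac{1}{3} \cdot \frac{1}{6} = \frac{1}{18} \approx 0.055556$)
$\left(\left(-4 - 0\right) - 7\right) C = \left(\left(-4 - 0\right) - 7\right) \frac{1}{18} = \left(\left(-4 + 0\right) - 7\right) \frac{1}{18} = \left(-4 - 7\right) \frac{1}{18} = \left(-11\right) \frac{1}{18} = - \frac{11}{18}$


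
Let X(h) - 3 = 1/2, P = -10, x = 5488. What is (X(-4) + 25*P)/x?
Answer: -493/10976 ≈ -0.044916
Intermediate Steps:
X(h) = 7/2 (X(h) = 3 + 1/2 = 3 + ½ = 7/2)
(X(-4) + 25*P)/x = (7/2 + 25*(-10))/5488 = (7/2 - 250)*(1/5488) = -493/2*1/5488 = -493/10976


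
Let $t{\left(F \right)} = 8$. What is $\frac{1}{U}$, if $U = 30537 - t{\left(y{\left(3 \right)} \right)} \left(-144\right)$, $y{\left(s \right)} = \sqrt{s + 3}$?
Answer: $\frac{1}{31689} \approx 3.1557 \cdot 10^{-5}$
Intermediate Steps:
$y{\left(s \right)} = \sqrt{3 + s}$
$U = 31689$ ($U = 30537 - 8 \left(-144\right) = 30537 - -1152 = 30537 + 1152 = 31689$)
$\frac{1}{U} = \frac{1}{31689}$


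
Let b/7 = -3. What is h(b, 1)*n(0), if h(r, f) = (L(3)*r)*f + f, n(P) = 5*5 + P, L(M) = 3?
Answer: -1550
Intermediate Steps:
b = -21 (b = 7*(-3) = -21)
n(P) = 25 + P
h(r, f) = f + 3*f*r (h(r, f) = (3*r)*f + f = 3*f*r + f = f + 3*f*r)
h(b, 1)*n(0) = (1*(1 + 3*(-21)))*(25 + 0) = (1*(1 - 63))*25 = (1*(-62))*25 = -62*25 = -1550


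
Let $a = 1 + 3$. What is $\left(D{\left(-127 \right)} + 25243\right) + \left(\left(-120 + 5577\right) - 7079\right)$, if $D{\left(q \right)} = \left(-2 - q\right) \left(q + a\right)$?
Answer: $8246$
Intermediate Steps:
$a = 4$
$D{\left(q \right)} = \left(-2 - q\right) \left(4 + q\right)$ ($D{\left(q \right)} = \left(-2 - q\right) \left(q + 4\right) = \left(-2 - q\right) \left(4 + q\right)$)
$\left(D{\left(-127 \right)} + 25243\right) + \left(\left(-120 + 5577\right) - 7079\right) = \left(\left(-8 - \left(-127\right)^{2} - -762\right) + 25243\right) + \left(\left(-120 + 5577\right) - 7079\right) = \left(\left(-8 - 16129 + 762\right) + 25243\right) + \left(5457 - 7079\right) = \left(\left(-8 - 16129 + 762\right) + 25243\right) - 1622 = \left(-15375 + 25243\right) - 1622 = 9868 - 1622 = 8246$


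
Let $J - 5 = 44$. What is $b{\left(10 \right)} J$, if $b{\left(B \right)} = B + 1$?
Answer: $539$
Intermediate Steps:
$J = 49$ ($J = 5 + 44 = 49$)
$b{\left(B \right)} = 1 + B$
$b{\left(10 \right)} J = \left(1 + 10\right) 49 = 11 \cdot 49 = 539$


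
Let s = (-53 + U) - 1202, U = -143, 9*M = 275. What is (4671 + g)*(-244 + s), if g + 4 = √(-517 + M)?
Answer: -7663214 - 1642*I*√4378/3 ≈ -7.6632e+6 - 36215.0*I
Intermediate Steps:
M = 275/9 (M = (⅑)*275 = 275/9 ≈ 30.556)
s = -1398 (s = (-53 - 143) - 1202 = -196 - 1202 = -1398)
g = -4 + I*√4378/3 (g = -4 + √(-517 + 275/9) = -4 + √(-4378/9) = -4 + I*√4378/3 ≈ -4.0 + 22.055*I)
(4671 + g)*(-244 + s) = (4671 + (-4 + I*√4378/3))*(-244 - 1398) = (4667 + I*√4378/3)*(-1642) = -7663214 - 1642*I*√4378/3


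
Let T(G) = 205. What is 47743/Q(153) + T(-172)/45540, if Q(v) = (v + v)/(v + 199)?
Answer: 944844657/17204 ≈ 54920.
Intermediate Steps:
Q(v) = 2*v/(199 + v) (Q(v) = (2*v)/(199 + v) = 2*v/(199 + v))
47743/Q(153) + T(-172)/45540 = 47743/((2*153/(199 + 153))) + 205/45540 = 47743/((2*153/352)) + 205*(1/45540) = 47743/((2*153*(1/352))) + 41/9108 = 47743/(153/176) + 41/9108 = 47743*(176/153) + 41/9108 = 8402768/153 + 41/9108 = 944844657/17204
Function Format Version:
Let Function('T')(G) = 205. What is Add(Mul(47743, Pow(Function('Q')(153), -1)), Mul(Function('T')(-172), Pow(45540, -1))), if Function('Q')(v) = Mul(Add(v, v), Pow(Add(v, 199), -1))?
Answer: Rational(944844657, 17204) ≈ 54920.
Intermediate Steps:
Function('Q')(v) = Mul(2, v, Pow(Add(199, v), -1)) (Function('Q')(v) = Mul(Mul(2, v), Pow(Add(199, v), -1)) = Mul(2, v, Pow(Add(199, v), -1)))
Add(Mul(47743, Pow(Function('Q')(153), -1)), Mul(Function('T')(-172), Pow(45540, -1))) = Add(Mul(47743, Pow(Mul(2, 153, Pow(Add(199, 153), -1)), -1)), Mul(205, Pow(45540, -1))) = Add(Mul(47743, Pow(Mul(2, 153, Pow(352, -1)), -1)), Mul(205, Rational(1, 45540))) = Add(Mul(47743, Pow(Mul(2, 153, Rational(1, 352)), -1)), Rational(41, 9108)) = Add(Mul(47743, Pow(Rational(153, 176), -1)), Rational(41, 9108)) = Add(Mul(47743, Rational(176, 153)), Rational(41, 9108)) = Add(Rational(8402768, 153), Rational(41, 9108)) = Rational(944844657, 17204)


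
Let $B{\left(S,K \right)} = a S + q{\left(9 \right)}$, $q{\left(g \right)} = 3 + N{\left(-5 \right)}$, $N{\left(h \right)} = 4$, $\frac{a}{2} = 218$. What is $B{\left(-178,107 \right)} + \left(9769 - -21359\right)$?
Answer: $-46473$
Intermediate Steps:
$a = 436$ ($a = 2 \cdot 218 = 436$)
$q{\left(g \right)} = 7$ ($q{\left(g \right)} = 3 + 4 = 7$)
$B{\left(S,K \right)} = 7 + 436 S$ ($B{\left(S,K \right)} = 436 S + 7 = 7 + 436 S$)
$B{\left(-178,107 \right)} + \left(9769 - -21359\right) = \left(7 + 436 \left(-178\right)\right) + \left(9769 - -21359\right) = \left(7 - 77608\right) + \left(9769 + 21359\right) = -77601 + 31128 = -46473$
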